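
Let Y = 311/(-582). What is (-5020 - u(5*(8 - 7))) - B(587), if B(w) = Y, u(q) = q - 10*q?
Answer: -2895139/582 ≈ -4974.5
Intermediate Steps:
u(q) = -9*q
Y = -311/582 (Y = 311*(-1/582) = -311/582 ≈ -0.53436)
B(w) = -311/582
(-5020 - u(5*(8 - 7))) - B(587) = (-5020 - (-9)*5*(8 - 7)) - 1*(-311/582) = (-5020 - (-9)*5*1) + 311/582 = (-5020 - (-9)*5) + 311/582 = (-5020 - 1*(-45)) + 311/582 = (-5020 + 45) + 311/582 = -4975 + 311/582 = -2895139/582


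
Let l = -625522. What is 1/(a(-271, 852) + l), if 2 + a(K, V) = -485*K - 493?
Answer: -1/494582 ≈ -2.0219e-6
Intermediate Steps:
a(K, V) = -495 - 485*K (a(K, V) = -2 + (-485*K - 493) = -2 + (-493 - 485*K) = -495 - 485*K)
1/(a(-271, 852) + l) = 1/((-495 - 485*(-271)) - 625522) = 1/((-495 + 131435) - 625522) = 1/(130940 - 625522) = 1/(-494582) = -1/494582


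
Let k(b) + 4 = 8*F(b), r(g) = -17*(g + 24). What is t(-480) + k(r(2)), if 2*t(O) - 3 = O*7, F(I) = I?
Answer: -10437/2 ≈ -5218.5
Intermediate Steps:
t(O) = 3/2 + 7*O/2 (t(O) = 3/2 + (O*7)/2 = 3/2 + (7*O)/2 = 3/2 + 7*O/2)
r(g) = -408 - 17*g (r(g) = -17*(24 + g) = -408 - 17*g)
k(b) = -4 + 8*b
t(-480) + k(r(2)) = (3/2 + (7/2)*(-480)) + (-4 + 8*(-408 - 17*2)) = (3/2 - 1680) + (-4 + 8*(-408 - 34)) = -3357/2 + (-4 + 8*(-442)) = -3357/2 + (-4 - 3536) = -3357/2 - 3540 = -10437/2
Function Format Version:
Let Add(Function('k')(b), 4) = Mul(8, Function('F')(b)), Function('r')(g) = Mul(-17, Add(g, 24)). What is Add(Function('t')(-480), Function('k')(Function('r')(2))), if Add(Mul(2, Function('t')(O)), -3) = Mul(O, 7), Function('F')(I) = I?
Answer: Rational(-10437, 2) ≈ -5218.5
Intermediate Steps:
Function('t')(O) = Add(Rational(3, 2), Mul(Rational(7, 2), O)) (Function('t')(O) = Add(Rational(3, 2), Mul(Rational(1, 2), Mul(O, 7))) = Add(Rational(3, 2), Mul(Rational(1, 2), Mul(7, O))) = Add(Rational(3, 2), Mul(Rational(7, 2), O)))
Function('r')(g) = Add(-408, Mul(-17, g)) (Function('r')(g) = Mul(-17, Add(24, g)) = Add(-408, Mul(-17, g)))
Function('k')(b) = Add(-4, Mul(8, b))
Add(Function('t')(-480), Function('k')(Function('r')(2))) = Add(Add(Rational(3, 2), Mul(Rational(7, 2), -480)), Add(-4, Mul(8, Add(-408, Mul(-17, 2))))) = Add(Add(Rational(3, 2), -1680), Add(-4, Mul(8, Add(-408, -34)))) = Add(Rational(-3357, 2), Add(-4, Mul(8, -442))) = Add(Rational(-3357, 2), Add(-4, -3536)) = Add(Rational(-3357, 2), -3540) = Rational(-10437, 2)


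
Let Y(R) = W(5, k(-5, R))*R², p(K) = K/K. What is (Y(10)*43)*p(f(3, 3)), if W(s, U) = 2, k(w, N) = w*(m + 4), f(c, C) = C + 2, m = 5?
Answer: 8600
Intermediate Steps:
f(c, C) = 2 + C
k(w, N) = 9*w (k(w, N) = w*(5 + 4) = w*9 = 9*w)
p(K) = 1
Y(R) = 2*R²
(Y(10)*43)*p(f(3, 3)) = ((2*10²)*43)*1 = ((2*100)*43)*1 = (200*43)*1 = 8600*1 = 8600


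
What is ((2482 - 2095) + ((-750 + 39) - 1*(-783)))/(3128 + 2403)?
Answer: 459/5531 ≈ 0.082987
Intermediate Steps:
((2482 - 2095) + ((-750 + 39) - 1*(-783)))/(3128 + 2403) = (387 + (-711 + 783))/5531 = (387 + 72)*(1/5531) = 459*(1/5531) = 459/5531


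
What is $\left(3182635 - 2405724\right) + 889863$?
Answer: $1666774$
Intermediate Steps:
$\left(3182635 - 2405724\right) + 889863 = 776911 + 889863 = 1666774$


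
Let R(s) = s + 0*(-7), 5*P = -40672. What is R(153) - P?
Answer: 41437/5 ≈ 8287.4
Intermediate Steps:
P = -40672/5 (P = (1/5)*(-40672) = -40672/5 ≈ -8134.4)
R(s) = s (R(s) = s + 0 = s)
R(153) - P = 153 - 1*(-40672/5) = 153 + 40672/5 = 41437/5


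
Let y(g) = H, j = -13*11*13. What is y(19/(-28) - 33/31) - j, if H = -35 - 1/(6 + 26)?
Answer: 58367/32 ≈ 1824.0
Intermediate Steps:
H = -1121/32 (H = -35 - 1/32 = -1121/32 ≈ -35.031)
j = -1859 (j = -143*13 = -1859)
y(g) = -1121/32
y(19/(-28) - 33/31) - j = -1121/32 - 1*(-1859) = -1121/32 + 1859 = 58367/32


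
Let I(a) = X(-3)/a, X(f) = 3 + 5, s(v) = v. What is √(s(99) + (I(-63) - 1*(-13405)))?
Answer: 2*√1488802/21 ≈ 116.21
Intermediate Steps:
X(f) = 8
I(a) = 8/a
√(s(99) + (I(-63) - 1*(-13405))) = √(99 + (8/(-63) - 1*(-13405))) = √(99 + (8*(-1/63) + 13405)) = √(99 + (-8/63 + 13405)) = √(99 + 844507/63) = √(850744/63) = 2*√1488802/21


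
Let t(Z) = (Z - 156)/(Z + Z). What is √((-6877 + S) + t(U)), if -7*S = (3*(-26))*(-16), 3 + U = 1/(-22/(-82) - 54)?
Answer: I*√12433502606/1330 ≈ 83.839*I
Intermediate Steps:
U = -6650/2203 (U = -3 + 1/(-22/(-82) - 54) = -3 + 1/(-22*(-1/82) - 54) = -3 + 1/(11/41 - 54) = -3 + 1/(-2203/41) = -3 - 41/2203 = -6650/2203 ≈ -3.0186)
S = -1248/7 (S = -3*(-26)*(-16)/7 = -(-78)*(-16)/7 = -⅐*1248 = -1248/7 ≈ -178.29)
t(Z) = (-156 + Z)/(2*Z) (t(Z) = (-156 + Z)/((2*Z)) = (-156 + Z)*(1/(2*Z)) = (-156 + Z)/(2*Z))
√((-6877 + S) + t(U)) = √((-6877 - 1248/7) + (-156 - 6650/2203)/(2*(-6650/2203))) = √(-49387/7 + (½)*(-2203/6650)*(-350318/2203)) = √(-49387/7 + 175159/6650) = √(-46742491/6650) = I*√12433502606/1330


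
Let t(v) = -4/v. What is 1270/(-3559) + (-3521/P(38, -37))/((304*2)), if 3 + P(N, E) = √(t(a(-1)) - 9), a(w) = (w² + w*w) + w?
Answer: 20606197/47605184 + 3521*I*√13/13376 ≈ 0.43286 + 0.9491*I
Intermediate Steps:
a(w) = w + 2*w² (a(w) = (w² + w²) + w = 2*w² + w = w + 2*w²)
P(N, E) = -3 + I*√13 (P(N, E) = -3 + √(-4*(-1/(1 + 2*(-1))) - 9) = -3 + √(-4*(-1/(1 - 2)) - 9) = -3 + √(-4/((-1*(-1))) - 9) = -3 + √(-4/1 - 9) = -3 + √(-4*1 - 9) = -3 + √(-4 - 9) = -3 + √(-13) = -3 + I*√13)
1270/(-3559) + (-3521/P(38, -37))/((304*2)) = 1270/(-3559) + (-3521/(-3 + I*√13))/((304*2)) = 1270*(-1/3559) - 3521/(-3 + I*√13)/608 = -1270/3559 - 3521/(-3 + I*√13)*(1/608) = -1270/3559 - 3521/(608*(-3 + I*√13))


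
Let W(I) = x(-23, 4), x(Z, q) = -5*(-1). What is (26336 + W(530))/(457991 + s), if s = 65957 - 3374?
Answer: 26341/520574 ≈ 0.050600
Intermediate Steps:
x(Z, q) = 5
s = 62583
W(I) = 5
(26336 + W(530))/(457991 + s) = (26336 + 5)/(457991 + 62583) = 26341/520574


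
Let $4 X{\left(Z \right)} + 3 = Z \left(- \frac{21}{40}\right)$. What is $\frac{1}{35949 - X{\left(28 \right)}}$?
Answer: $\frac{40}{1438137} \approx 2.7814 \cdot 10^{-5}$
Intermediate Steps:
$X{\left(Z \right)} = - \frac{3}{4} - \frac{21 Z}{160}$ ($X{\left(Z \right)} = - \frac{3}{4} + \frac{Z \left(- \frac{21}{40}\right)}{4} = - \frac{3}{4} + \frac{\left(- \frac{21}{40}\right) Z}{4} = - \frac{3}{4} - \frac{21 Z}{160}$)
$\frac{1}{35949 - X{\left(28 \right)}} = \frac{1}{35949 - \left(- \frac{3}{4} - \frac{147}{40}\right)} = \frac{1}{35949 - - \frac{177}{40}} = \frac{1}{35949 + \frac{177}{40}} = \frac{1}{\frac{1438137}{40}} = \frac{40}{1438137}$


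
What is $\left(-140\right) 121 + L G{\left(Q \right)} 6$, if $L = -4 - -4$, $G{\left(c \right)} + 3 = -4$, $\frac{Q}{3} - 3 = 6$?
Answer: $-16940$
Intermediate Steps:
$Q = 27$ ($Q = 9 + 3 \cdot 6 = 9 + 18 = 27$)
$G{\left(c \right)} = -7$ ($G{\left(c \right)} = -3 - 4 = -7$)
$L = 0$ ($L = -4 + 4 = 0$)
$\left(-140\right) 121 + L G{\left(Q \right)} 6 = \left(-140\right) 121 + 0 \left(-7\right) 6 = -16940 + 0 \cdot 6 = -16940 + 0 = -16940$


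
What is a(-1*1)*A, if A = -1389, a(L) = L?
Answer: 1389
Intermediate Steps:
a(-1*1)*A = -1*1*(-1389) = -1*(-1389) = 1389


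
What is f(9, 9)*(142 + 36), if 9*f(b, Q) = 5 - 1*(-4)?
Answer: 178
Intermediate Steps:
f(b, Q) = 1 (f(b, Q) = (5 - 1*(-4))/9 = (5 + 4)/9 = (⅑)*9 = 1)
f(9, 9)*(142 + 36) = 1*(142 + 36) = 1*178 = 178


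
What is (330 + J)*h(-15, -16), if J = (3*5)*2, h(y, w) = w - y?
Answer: -360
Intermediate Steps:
J = 30 (J = 15*2 = 30)
(330 + J)*h(-15, -16) = (330 + 30)*(-16 - 1*(-15)) = 360*(-16 + 15) = 360*(-1) = -360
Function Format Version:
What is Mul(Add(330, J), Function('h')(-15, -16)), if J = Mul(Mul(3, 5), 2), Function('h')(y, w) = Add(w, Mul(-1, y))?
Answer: -360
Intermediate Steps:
J = 30 (J = Mul(15, 2) = 30)
Mul(Add(330, J), Function('h')(-15, -16)) = Mul(Add(330, 30), Add(-16, Mul(-1, -15))) = Mul(360, Add(-16, 15)) = Mul(360, -1) = -360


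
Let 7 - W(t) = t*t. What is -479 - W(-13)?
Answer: -317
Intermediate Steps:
W(t) = 7 - t² (W(t) = 7 - t*t = 7 - t²)
-479 - W(-13) = -479 - (7 - 1*(-13)²) = -479 - (7 - 1*169) = -479 - (7 - 169) = -479 - 1*(-162) = -479 + 162 = -317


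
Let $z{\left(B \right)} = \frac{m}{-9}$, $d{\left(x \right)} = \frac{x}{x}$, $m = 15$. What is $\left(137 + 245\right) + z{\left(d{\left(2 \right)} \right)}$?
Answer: $\frac{1141}{3} \approx 380.33$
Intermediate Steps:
$d{\left(x \right)} = 1$
$z{\left(B \right)} = - \frac{5}{3}$ ($z{\left(B \right)} = \frac{15}{-9} = 15 \left(- \frac{1}{9}\right) = - \frac{5}{3}$)
$\left(137 + 245\right) + z{\left(d{\left(2 \right)} \right)} = \left(137 + 245\right) - \frac{5}{3} = 382 - \frac{5}{3} = \frac{1141}{3}$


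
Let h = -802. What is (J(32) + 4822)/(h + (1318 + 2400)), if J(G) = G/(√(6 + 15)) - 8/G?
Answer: 2143/1296 + 8*√21/15309 ≈ 1.6559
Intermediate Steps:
J(G) = -8/G + G*√21/21 (J(G) = G/(√21) - 8/G = G*(√21/21) - 8/G = G*√21/21 - 8/G = -8/G + G*√21/21)
(J(32) + 4822)/(h + (1318 + 2400)) = ((-8/32 + (1/21)*32*√21) + 4822)/(-802 + (1318 + 2400)) = ((-8*1/32 + 32*√21/21) + 4822)/(-802 + 3718) = ((-¼ + 32*√21/21) + 4822)/2916 = (19287/4 + 32*√21/21)*(1/2916) = 2143/1296 + 8*√21/15309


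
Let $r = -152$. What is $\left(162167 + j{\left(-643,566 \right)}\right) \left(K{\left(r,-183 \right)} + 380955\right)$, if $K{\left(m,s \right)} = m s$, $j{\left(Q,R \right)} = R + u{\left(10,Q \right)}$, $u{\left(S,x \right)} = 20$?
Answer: $66528706563$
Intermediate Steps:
$j{\left(Q,R \right)} = 20 + R$ ($j{\left(Q,R \right)} = R + 20 = 20 + R$)
$\left(162167 + j{\left(-643,566 \right)}\right) \left(K{\left(r,-183 \right)} + 380955\right) = \left(162167 + \left(20 + 566\right)\right) \left(\left(-152\right) \left(-183\right) + 380955\right) = \left(162167 + 586\right) \left(27816 + 380955\right) = 162753 \cdot 408771 = 66528706563$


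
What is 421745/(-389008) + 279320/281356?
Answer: -2500692915/27362433712 ≈ -0.091391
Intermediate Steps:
421745/(-389008) + 279320/281356 = 421745*(-1/389008) + 279320*(1/281356) = -421745/389008 + 69830/70339 = -2500692915/27362433712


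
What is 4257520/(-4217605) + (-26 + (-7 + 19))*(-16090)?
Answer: 190010688956/843521 ≈ 2.2526e+5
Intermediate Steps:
4257520/(-4217605) + (-26 + (-7 + 19))*(-16090) = 4257520*(-1/4217605) + (-26 + 12)*(-16090) = -851504/843521 - 14*(-16090) = -851504/843521 + 225260 = 190010688956/843521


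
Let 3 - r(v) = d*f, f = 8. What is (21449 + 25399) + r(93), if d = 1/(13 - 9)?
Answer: 46849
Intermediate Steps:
d = ¼ (d = 1/4 = ¼ ≈ 0.25000)
r(v) = 1 (r(v) = 3 - 8/4 = 3 - 1*2 = 3 - 2 = 1)
(21449 + 25399) + r(93) = (21449 + 25399) + 1 = 46848 + 1 = 46849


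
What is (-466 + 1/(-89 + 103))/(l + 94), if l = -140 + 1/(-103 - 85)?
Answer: 613162/60543 ≈ 10.128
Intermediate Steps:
l = -26321/188 (l = -140 + 1/(-188) = -140 - 1/188 = -26321/188 ≈ -140.01)
(-466 + 1/(-89 + 103))/(l + 94) = (-466 + 1/(-89 + 103))/(-26321/188 + 94) = (-466 + 1/14)/(-8649/188) = (-466 + 1/14)*(-188/8649) = -6523/14*(-188/8649) = 613162/60543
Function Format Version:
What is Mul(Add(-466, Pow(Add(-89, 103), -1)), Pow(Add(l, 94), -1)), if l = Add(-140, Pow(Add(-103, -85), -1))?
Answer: Rational(613162, 60543) ≈ 10.128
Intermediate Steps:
l = Rational(-26321, 188) (l = Add(-140, Pow(-188, -1)) = Add(-140, Rational(-1, 188)) = Rational(-26321, 188) ≈ -140.01)
Mul(Add(-466, Pow(Add(-89, 103), -1)), Pow(Add(l, 94), -1)) = Mul(Add(-466, Pow(Add(-89, 103), -1)), Pow(Add(Rational(-26321, 188), 94), -1)) = Mul(Add(-466, Pow(14, -1)), Pow(Rational(-8649, 188), -1)) = Mul(Add(-466, Rational(1, 14)), Rational(-188, 8649)) = Mul(Rational(-6523, 14), Rational(-188, 8649)) = Rational(613162, 60543)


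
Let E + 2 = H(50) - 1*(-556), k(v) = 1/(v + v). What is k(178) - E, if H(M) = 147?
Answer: -249555/356 ≈ -701.00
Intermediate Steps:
k(v) = 1/(2*v)
E = 701 (E = -2 + (147 - 1*(-556)) = -2 + (147 + 556) = -2 + 703 = 701)
k(178) - E = (1/2)/178 - 1*701 = (1/2)*(1/178) - 701 = 1/356 - 701 = -249555/356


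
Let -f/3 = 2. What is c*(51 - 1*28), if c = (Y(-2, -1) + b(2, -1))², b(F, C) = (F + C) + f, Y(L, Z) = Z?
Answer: 828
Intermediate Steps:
f = -6 (f = -3*2 = -6)
b(F, C) = -6 + C + F (b(F, C) = (F + C) - 6 = (C + F) - 6 = -6 + C + F)
c = 36 (c = (-1 + (-6 - 1 + 2))² = (-1 - 5)² = (-6)² = 36)
c*(51 - 1*28) = 36*(51 - 1*28) = 36*(51 - 28) = 36*23 = 828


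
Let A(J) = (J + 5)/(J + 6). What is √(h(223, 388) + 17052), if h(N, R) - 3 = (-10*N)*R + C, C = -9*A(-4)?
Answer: I*√3392758/2 ≈ 920.97*I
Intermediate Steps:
A(J) = (5 + J)/(6 + J)
C = -9/2 (C = -9*(5 - 4)/(6 - 4) = -9/2 ≈ -4.5000)
h(N, R) = -3/2 - 10*N*R (h(N, R) = 3 + ((-10*N)*R - 9/2) = 3 + (-10*N*R - 9/2) = 3 + (-9/2 - 10*N*R) = -3/2 - 10*N*R)
√(h(223, 388) + 17052) = √((-3/2 - 10*223*388) + 17052) = √((-3/2 - 865240) + 17052) = √(-1730483/2 + 17052) = √(-1696379/2) = I*√3392758/2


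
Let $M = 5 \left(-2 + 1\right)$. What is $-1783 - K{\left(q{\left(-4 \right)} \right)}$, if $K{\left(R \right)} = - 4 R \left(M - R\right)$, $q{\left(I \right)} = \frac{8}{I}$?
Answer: $-1759$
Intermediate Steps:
$M = -5$ ($M = 5 \left(-1\right) = -5$)
$K{\left(R \right)} = - 4 R \left(-5 - R\right)$
$-1783 - K{\left(q{\left(-4 \right)} \right)} = -1783 - 4 \frac{8}{-4} \left(5 + \frac{8}{-4}\right) = -1783 - 4 \cdot 8 \left(- \frac{1}{4}\right) \left(5 + 8 \left(- \frac{1}{4}\right)\right) = -1783 - 4 \left(-2\right) \left(5 - 2\right) = -1783 - 4 \left(-2\right) 3 = -1783 - -24 = -1783 + 24 = -1759$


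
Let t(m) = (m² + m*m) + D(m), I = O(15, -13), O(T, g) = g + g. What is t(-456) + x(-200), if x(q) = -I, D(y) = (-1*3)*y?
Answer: 417266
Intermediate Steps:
O(T, g) = 2*g
I = -26 (I = 2*(-13) = -26)
D(y) = -3*y
t(m) = -3*m + 2*m² (t(m) = (m² + m*m) - 3*m = (m² + m²) - 3*m = 2*m² - 3*m = -3*m + 2*m²)
x(q) = 26 (x(q) = -1*(-26) = 26)
t(-456) + x(-200) = -456*(-3 + 2*(-456)) + 26 = -456*(-3 - 912) + 26 = -456*(-915) + 26 = 417240 + 26 = 417266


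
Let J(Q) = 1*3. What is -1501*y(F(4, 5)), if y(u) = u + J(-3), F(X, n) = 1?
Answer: -6004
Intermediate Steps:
J(Q) = 3
y(u) = 3 + u (y(u) = u + 3 = 3 + u)
-1501*y(F(4, 5)) = -1501*(3 + 1) = -1501*4 = -6004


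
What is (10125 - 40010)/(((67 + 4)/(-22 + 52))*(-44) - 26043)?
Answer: 448275/392207 ≈ 1.1430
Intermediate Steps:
(10125 - 40010)/(((67 + 4)/(-22 + 52))*(-44) - 26043) = -29885/((71/30)*(-44) - 26043) = -29885/(-1562/15 - 26043) = -29885/(-392207/15) = -29885*(-15/392207) = 448275/392207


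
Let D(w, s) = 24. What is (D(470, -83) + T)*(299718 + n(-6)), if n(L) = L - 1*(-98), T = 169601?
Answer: 50855271250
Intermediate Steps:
n(L) = 98 + L (n(L) = L + 98 = 98 + L)
(D(470, -83) + T)*(299718 + n(-6)) = (24 + 169601)*(299718 + (98 - 6)) = 169625*(299718 + 92) = 169625*299810 = 50855271250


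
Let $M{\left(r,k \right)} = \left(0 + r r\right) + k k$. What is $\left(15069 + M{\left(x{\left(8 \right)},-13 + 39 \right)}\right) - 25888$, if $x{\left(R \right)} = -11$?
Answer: $-10022$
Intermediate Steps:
$M{\left(r,k \right)} = k^{2} + r^{2}$ ($M{\left(r,k \right)} = \left(0 + r^{2}\right) + k^{2} = r^{2} + k^{2} = k^{2} + r^{2}$)
$\left(15069 + M{\left(x{\left(8 \right)},-13 + 39 \right)}\right) - 25888 = \left(15069 + \left(\left(-13 + 39\right)^{2} + \left(-11\right)^{2}\right)\right) - 25888 = \left(15069 + \left(26^{2} + 121\right)\right) - 25888 = \left(15069 + \left(676 + 121\right)\right) - 25888 = \left(15069 + 797\right) - 25888 = 15866 - 25888 = -10022$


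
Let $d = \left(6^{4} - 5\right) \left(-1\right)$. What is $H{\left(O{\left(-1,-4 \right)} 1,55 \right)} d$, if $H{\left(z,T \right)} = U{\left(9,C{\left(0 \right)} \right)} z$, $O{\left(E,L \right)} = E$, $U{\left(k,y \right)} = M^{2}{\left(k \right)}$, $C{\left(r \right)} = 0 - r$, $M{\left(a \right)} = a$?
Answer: $104571$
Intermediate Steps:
$C{\left(r \right)} = - r$
$U{\left(k,y \right)} = k^{2}$
$d = -1291$ ($d = \left(1296 - 5\right) \left(-1\right) = 1291 \left(-1\right) = -1291$)
$H{\left(z,T \right)} = 81 z$ ($H{\left(z,T \right)} = 9^{2} z = 81 z$)
$H{\left(O{\left(-1,-4 \right)} 1,55 \right)} d = 81 \left(\left(-1\right) 1\right) \left(-1291\right) = 81 \left(-1\right) \left(-1291\right) = \left(-81\right) \left(-1291\right) = 104571$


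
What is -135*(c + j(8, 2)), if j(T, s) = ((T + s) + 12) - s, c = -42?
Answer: 2970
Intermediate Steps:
j(T, s) = 12 + T (j(T, s) = (12 + T + s) - s = 12 + T)
-135*(c + j(8, 2)) = -135*(-42 + (12 + 8)) = -135*(-42 + 20) = -135*(-22) = 2970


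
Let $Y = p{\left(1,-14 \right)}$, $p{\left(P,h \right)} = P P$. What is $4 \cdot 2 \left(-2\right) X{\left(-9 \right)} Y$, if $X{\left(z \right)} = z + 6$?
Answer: $48$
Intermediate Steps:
$p{\left(P,h \right)} = P^{2}$
$Y = 1$ ($Y = 1^{2} = 1$)
$X{\left(z \right)} = 6 + z$
$4 \cdot 2 \left(-2\right) X{\left(-9 \right)} Y = 4 \cdot 2 \left(-2\right) \left(6 - 9\right) 1 = 8 \left(-2\right) \left(-3\right) 1 = \left(-16\right) \left(-3\right) 1 = 48 \cdot 1 = 48$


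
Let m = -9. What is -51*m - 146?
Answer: 313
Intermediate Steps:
-51*m - 146 = -51*(-9) - 146 = 459 - 146 = 313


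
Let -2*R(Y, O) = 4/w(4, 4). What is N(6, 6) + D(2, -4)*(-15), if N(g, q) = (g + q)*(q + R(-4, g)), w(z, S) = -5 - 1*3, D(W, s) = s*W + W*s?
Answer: 315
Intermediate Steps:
D(W, s) = 2*W*s (D(W, s) = W*s + W*s = 2*W*s)
w(z, S) = -8 (w(z, S) = -5 - 3 = -8)
R(Y, O) = 1/4 (R(Y, O) = -2/(-8) = -2*(-1)/8 = -1/2*(-1/2) = 1/4)
N(g, q) = (1/4 + q)*(g + q) (N(g, q) = (g + q)*(q + 1/4) = (g + q)*(1/4 + q) = (1/4 + q)*(g + q))
N(6, 6) + D(2, -4)*(-15) = (6**2 + (1/4)*6 + (1/4)*6 + 6*6) + (2*2*(-4))*(-15) = (36 + 3/2 + 3/2 + 36) - 16*(-15) = 75 + 240 = 315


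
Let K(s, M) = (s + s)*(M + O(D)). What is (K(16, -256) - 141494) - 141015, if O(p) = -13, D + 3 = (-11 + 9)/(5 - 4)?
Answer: -291117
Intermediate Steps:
D = -5 (D = -3 + (-11 + 9)/(5 - 4) = -3 - 2/1 = -3 - 2*1 = -3 - 2 = -5)
K(s, M) = 2*s*(-13 + M) (K(s, M) = (s + s)*(M - 13) = (2*s)*(-13 + M) = 2*s*(-13 + M))
(K(16, -256) - 141494) - 141015 = (2*16*(-13 - 256) - 141494) - 141015 = (2*16*(-269) - 141494) - 141015 = (-8608 - 141494) - 141015 = -150102 - 141015 = -291117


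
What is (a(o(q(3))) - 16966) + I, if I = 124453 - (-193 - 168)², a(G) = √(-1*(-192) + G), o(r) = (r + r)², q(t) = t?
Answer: -22834 + 2*√57 ≈ -22819.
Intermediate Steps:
o(r) = 4*r² (o(r) = (2*r)² = 4*r²)
a(G) = √(192 + G)
I = -5868 (I = 124453 - 1*(-361)² = 124453 - 1*130321 = 124453 - 130321 = -5868)
(a(o(q(3))) - 16966) + I = (√(192 + 4*3²) - 16966) - 5868 = (√(192 + 4*9) - 16966) - 5868 = (√(192 + 36) - 16966) - 5868 = (√228 - 16966) - 5868 = (2*√57 - 16966) - 5868 = (-16966 + 2*√57) - 5868 = -22834 + 2*√57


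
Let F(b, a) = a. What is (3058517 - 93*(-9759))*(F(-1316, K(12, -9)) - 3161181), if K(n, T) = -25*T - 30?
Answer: -12536799218544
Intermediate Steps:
K(n, T) = -30 - 25*T
(3058517 - 93*(-9759))*(F(-1316, K(12, -9)) - 3161181) = (3058517 - 93*(-9759))*((-30 - 25*(-9)) - 3161181) = (3058517 + 907587)*((-30 + 225) - 3161181) = 3966104*(195 - 3161181) = 3966104*(-3160986) = -12536799218544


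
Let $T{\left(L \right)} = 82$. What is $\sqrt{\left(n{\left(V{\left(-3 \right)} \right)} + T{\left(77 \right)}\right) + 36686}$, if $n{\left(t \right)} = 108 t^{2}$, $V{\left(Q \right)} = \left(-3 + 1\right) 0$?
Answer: $4 \sqrt{2298} \approx 191.75$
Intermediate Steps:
$V{\left(Q \right)} = 0$ ($V{\left(Q \right)} = \left(-2\right) 0 = 0$)
$\sqrt{\left(n{\left(V{\left(-3 \right)} \right)} + T{\left(77 \right)}\right) + 36686} = \sqrt{\left(108 \cdot 0^{2} + 82\right) + 36686} = \sqrt{\left(108 \cdot 0 + 82\right) + 36686} = \sqrt{\left(0 + 82\right) + 36686} = \sqrt{82 + 36686} = \sqrt{36768} = 4 \sqrt{2298}$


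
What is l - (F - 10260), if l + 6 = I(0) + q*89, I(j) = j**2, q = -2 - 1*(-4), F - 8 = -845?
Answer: 11269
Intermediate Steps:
F = -837 (F = 8 - 845 = -837)
q = 2 (q = -2 + 4 = 2)
l = 172 (l = -6 + (0**2 + 2*89) = -6 + (0 + 178) = -6 + 178 = 172)
l - (F - 10260) = 172 - (-837 - 10260) = 172 - 1*(-11097) = 172 + 11097 = 11269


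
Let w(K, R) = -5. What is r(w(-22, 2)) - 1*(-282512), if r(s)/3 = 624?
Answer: 284384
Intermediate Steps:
r(s) = 1872 (r(s) = 3*624 = 1872)
r(w(-22, 2)) - 1*(-282512) = 1872 - 1*(-282512) = 1872 + 282512 = 284384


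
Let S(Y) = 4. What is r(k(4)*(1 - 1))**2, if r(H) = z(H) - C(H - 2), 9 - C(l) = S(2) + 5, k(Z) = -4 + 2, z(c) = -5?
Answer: 25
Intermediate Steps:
k(Z) = -2
C(l) = 0 (C(l) = 9 - (4 + 5) = 9 - 1*9 = 9 - 9 = 0)
r(H) = -5 (r(H) = -5 - 1*0 = -5 + 0 = -5)
r(k(4)*(1 - 1))**2 = (-5)**2 = 25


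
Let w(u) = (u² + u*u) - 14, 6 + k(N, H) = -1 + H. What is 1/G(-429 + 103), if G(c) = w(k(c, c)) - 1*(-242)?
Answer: 1/222006 ≈ 4.5044e-6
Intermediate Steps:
k(N, H) = -7 + H (k(N, H) = -6 + (-1 + H) = -7 + H)
w(u) = -14 + 2*u² (w(u) = (u² + u²) - 14 = 2*u² - 14 = -14 + 2*u²)
G(c) = 228 + 2*(-7 + c)² (G(c) = (-14 + 2*(-7 + c)²) - 1*(-242) = (-14 + 2*(-7 + c)²) + 242 = 228 + 2*(-7 + c)²)
1/G(-429 + 103) = 1/(228 + 2*(-7 + (-429 + 103))²) = 1/(228 + 2*(-7 - 326)²) = 1/(228 + 2*(-333)²) = 1/(228 + 2*110889) = 1/(228 + 221778) = 1/222006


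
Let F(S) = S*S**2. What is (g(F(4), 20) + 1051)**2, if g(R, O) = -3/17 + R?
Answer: 359178304/289 ≈ 1.2428e+6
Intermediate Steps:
F(S) = S**3
g(R, O) = -3/17 + R (g(R, O) = -3*1/17 + R = -3/17 + R)
(g(F(4), 20) + 1051)**2 = ((-3/17 + 4**3) + 1051)**2 = ((-3/17 + 64) + 1051)**2 = (1085/17 + 1051)**2 = (18952/17)**2 = 359178304/289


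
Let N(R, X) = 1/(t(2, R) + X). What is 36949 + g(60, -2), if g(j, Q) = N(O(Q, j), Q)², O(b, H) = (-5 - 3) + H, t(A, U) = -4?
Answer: 1330165/36 ≈ 36949.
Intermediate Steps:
O(b, H) = -8 + H
N(R, X) = 1/(-4 + X)
g(j, Q) = (-4 + Q)⁻² (g(j, Q) = (1/(-4 + Q))² = (-4 + Q)⁻²)
36949 + g(60, -2) = 36949 + (-4 - 2)⁻² = 36949 + (-6)⁻² = 36949 + 1/36 = 1330165/36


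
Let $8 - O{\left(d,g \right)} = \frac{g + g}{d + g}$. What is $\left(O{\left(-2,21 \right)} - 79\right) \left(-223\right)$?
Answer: $\frac{310193}{19} \approx 16326.0$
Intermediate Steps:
$O{\left(d,g \right)} = 8 - \frac{2 g}{d + g}$ ($O{\left(d,g \right)} = 8 - \frac{g + g}{d + g} = 8 - \frac{2 g}{d + g}$)
$\left(O{\left(-2,21 \right)} - 79\right) \left(-223\right) = \left(\frac{2 \left(3 \cdot 21 + 4 \left(-2\right)\right)}{-2 + 21} - 79\right) \left(-223\right) = \left(\frac{2 \left(63 - 8\right)}{19} - 79\right) \left(-223\right) = \left(2 \cdot \frac{1}{19} \cdot 55 - 79\right) \left(-223\right) = \left(\frac{110}{19} - 79\right) \left(-223\right) = \left(- \frac{1391}{19}\right) \left(-223\right) = \frac{310193}{19}$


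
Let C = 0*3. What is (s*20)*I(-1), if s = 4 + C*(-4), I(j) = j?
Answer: -80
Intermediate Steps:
C = 0
s = 4 (s = 4 + 0*(-4) = 4 + 0 = 4)
(s*20)*I(-1) = (4*20)*(-1) = 80*(-1) = -80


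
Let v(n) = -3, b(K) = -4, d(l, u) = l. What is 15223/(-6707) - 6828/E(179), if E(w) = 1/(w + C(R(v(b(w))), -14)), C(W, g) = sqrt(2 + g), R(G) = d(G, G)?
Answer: -8197391107/6707 - 13656*I*sqrt(3) ≈ -1.2222e+6 - 23653.0*I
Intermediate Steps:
R(G) = G
E(w) = 1/(w + 2*I*sqrt(3)) (E(w) = 1/(w + sqrt(2 - 14)) = 1/(w + sqrt(-12)) = 1/(w + 2*I*sqrt(3)))
15223/(-6707) - 6828/E(179) = 15223/(-6707) - (1222212 + 13656*I*sqrt(3)) = 15223*(-1/6707) - 6828*(179 + 2*I*sqrt(3)) = -15223/6707 + (-1222212 - 13656*I*sqrt(3)) = -8197391107/6707 - 13656*I*sqrt(3)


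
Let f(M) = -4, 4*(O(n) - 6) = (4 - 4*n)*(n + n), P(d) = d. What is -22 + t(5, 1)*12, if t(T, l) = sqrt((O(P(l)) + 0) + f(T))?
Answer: -22 + 12*sqrt(2) ≈ -5.0294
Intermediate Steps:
O(n) = 6 + n*(4 - 4*n)/2 (O(n) = 6 + ((4 - 4*n)*(n + n))/4 = 6 + ((4 - 4*n)*(2*n))/4 = 6 + (2*n*(4 - 4*n))/4 = 6 + n*(4 - 4*n)/2)
t(T, l) = sqrt(2 - 2*l**2 + 2*l) (t(T, l) = sqrt(((6 - 2*l**2 + 2*l) + 0) - 4) = sqrt((6 - 2*l**2 + 2*l) - 4) = sqrt(2 - 2*l**2 + 2*l))
-22 + t(5, 1)*12 = -22 + sqrt(2 - 2*1**2 + 2*1)*12 = -22 + sqrt(2 - 2*1 + 2)*12 = -22 + sqrt(2 - 2 + 2)*12 = -22 + sqrt(2)*12 = -22 + 12*sqrt(2)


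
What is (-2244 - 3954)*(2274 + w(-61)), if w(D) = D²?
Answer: -37157010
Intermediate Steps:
(-2244 - 3954)*(2274 + w(-61)) = (-2244 - 3954)*(2274 + (-61)²) = -6198*(2274 + 3721) = -6198*5995 = -37157010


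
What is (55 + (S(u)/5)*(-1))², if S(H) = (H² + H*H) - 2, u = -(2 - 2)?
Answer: 76729/25 ≈ 3069.2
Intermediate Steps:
u = 0 (u = -1*0 = 0)
S(H) = -2 + 2*H² (S(H) = (H² + H²) - 2 = 2*H² - 2 = -2 + 2*H²)
(55 + (S(u)/5)*(-1))² = (55 + ((-2 + 2*0²)/5)*(-1))² = (55 + ((-2 + 2*0)/5)*(-1))² = (55 + ((-2 + 0)/5)*(-1))² = (55 + ((⅕)*(-2))*(-1))² = (55 - ⅖*(-1))² = (55 + ⅖)² = (277/5)² = 76729/25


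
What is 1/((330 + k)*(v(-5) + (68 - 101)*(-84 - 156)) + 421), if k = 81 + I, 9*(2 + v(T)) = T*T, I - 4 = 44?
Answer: 1/3636058 ≈ 2.7502e-7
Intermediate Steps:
I = 48 (I = 4 + 44 = 48)
v(T) = -2 + T²/9 (v(T) = -2 + (T*T)/9 = -2 + T²/9)
k = 129 (k = 81 + 48 = 129)
1/((330 + k)*(v(-5) + (68 - 101)*(-84 - 156)) + 421) = 1/((330 + 129)*((-2 + (⅑)*(-5)²) + (68 - 101)*(-84 - 156)) + 421) = 1/(459*((-2 + (⅑)*25) - 33*(-240)) + 421) = 1/(459*((-2 + 25/9) + 7920) + 421) = 1/(459*(7/9 + 7920) + 421) = 1/(459*(71287/9) + 421) = 1/(3635637 + 421) = 1/3636058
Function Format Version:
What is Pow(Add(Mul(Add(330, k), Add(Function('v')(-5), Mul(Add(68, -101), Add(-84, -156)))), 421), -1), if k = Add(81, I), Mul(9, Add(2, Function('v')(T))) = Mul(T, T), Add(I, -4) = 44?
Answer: Rational(1, 3636058) ≈ 2.7502e-7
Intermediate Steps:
I = 48 (I = Add(4, 44) = 48)
Function('v')(T) = Add(-2, Mul(Rational(1, 9), Pow(T, 2))) (Function('v')(T) = Add(-2, Mul(Rational(1, 9), Mul(T, T))) = Add(-2, Mul(Rational(1, 9), Pow(T, 2))))
k = 129 (k = Add(81, 48) = 129)
Pow(Add(Mul(Add(330, k), Add(Function('v')(-5), Mul(Add(68, -101), Add(-84, -156)))), 421), -1) = Pow(Add(Mul(Add(330, 129), Add(Add(-2, Mul(Rational(1, 9), Pow(-5, 2))), Mul(Add(68, -101), Add(-84, -156)))), 421), -1) = Pow(Add(Mul(459, Add(Add(-2, Mul(Rational(1, 9), 25)), Mul(-33, -240))), 421), -1) = Pow(Add(Mul(459, Add(Add(-2, Rational(25, 9)), 7920)), 421), -1) = Pow(Add(Mul(459, Add(Rational(7, 9), 7920)), 421), -1) = Pow(Add(Mul(459, Rational(71287, 9)), 421), -1) = Pow(Add(3635637, 421), -1) = Pow(3636058, -1) = Rational(1, 3636058)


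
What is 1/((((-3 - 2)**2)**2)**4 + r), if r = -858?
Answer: 1/152587889767 ≈ 6.5536e-12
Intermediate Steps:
1/((((-3 - 2)**2)**2)**4 + r) = 1/((((-3 - 2)**2)**2)**4 - 858) = 1/((((-5)**2)**2)**4 - 858) = 1/((25**2)**4 - 858) = 1/(625**4 - 858) = 1/(152587890625 - 858) = 1/152587889767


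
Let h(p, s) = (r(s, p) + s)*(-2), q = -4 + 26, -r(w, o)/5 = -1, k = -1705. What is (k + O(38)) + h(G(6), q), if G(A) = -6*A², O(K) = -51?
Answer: -1810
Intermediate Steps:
r(w, o) = 5 (r(w, o) = -5*(-1) = 5)
q = 22
h(p, s) = -10 - 2*s (h(p, s) = (5 + s)*(-2) = -10 - 2*s)
(k + O(38)) + h(G(6), q) = (-1705 - 51) + (-10 - 2*22) = -1756 + (-10 - 44) = -1756 - 54 = -1810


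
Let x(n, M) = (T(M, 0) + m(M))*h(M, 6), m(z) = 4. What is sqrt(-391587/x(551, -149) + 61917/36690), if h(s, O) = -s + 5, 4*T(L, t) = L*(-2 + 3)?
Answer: sqrt(25022856911305330)/17892490 ≈ 8.8409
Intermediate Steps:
T(L, t) = L/4 (T(L, t) = (L*(-2 + 3))/4 = (L*1)/4 = L/4)
h(s, O) = 5 - s
x(n, M) = (4 + M/4)*(5 - M) (x(n, M) = (M/4 + 4)*(5 - M) = (4 + M/4)*(5 - M))
sqrt(-391587/x(551, -149) + 61917/36690) = sqrt(-391587*(-4/((-5 - 149)*(16 - 149))) + 61917/36690) = sqrt(-391587/((-1/4*(-154)*(-133))) + 61917*(1/36690)) = sqrt(-391587/(-10241/2) + 20639/12230) = sqrt(-391587*(-2/10241) + 20639/12230) = sqrt(111882/1463 + 20639/12230) = sqrt(1398511717/17892490) = sqrt(25022856911305330)/17892490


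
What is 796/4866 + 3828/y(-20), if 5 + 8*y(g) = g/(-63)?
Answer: -4693898686/717735 ≈ -6539.9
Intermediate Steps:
y(g) = -5/8 - g/504 (y(g) = -5/8 + (g/(-63))/8 = -5/8 + (g*(-1/63))/8 = -5/8 + (-g/63)/8 = -5/8 - g/504)
796/4866 + 3828/y(-20) = 796/4866 + 3828/(-5/8 - 1/504*(-20)) = 796*(1/4866) + 3828/(-5/8 + 5/126) = 398/2433 + 3828/(-295/504) = 398/2433 + 3828*(-504/295) = 398/2433 - 1929312/295 = -4693898686/717735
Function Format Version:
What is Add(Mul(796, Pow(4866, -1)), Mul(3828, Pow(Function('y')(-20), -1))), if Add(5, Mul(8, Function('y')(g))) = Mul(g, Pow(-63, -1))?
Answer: Rational(-4693898686, 717735) ≈ -6539.9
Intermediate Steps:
Function('y')(g) = Add(Rational(-5, 8), Mul(Rational(-1, 504), g)) (Function('y')(g) = Add(Rational(-5, 8), Mul(Rational(1, 8), Mul(g, Pow(-63, -1)))) = Add(Rational(-5, 8), Mul(Rational(1, 8), Mul(g, Rational(-1, 63)))) = Add(Rational(-5, 8), Mul(Rational(1, 8), Mul(Rational(-1, 63), g))) = Add(Rational(-5, 8), Mul(Rational(-1, 504), g)))
Add(Mul(796, Pow(4866, -1)), Mul(3828, Pow(Function('y')(-20), -1))) = Add(Mul(796, Pow(4866, -1)), Mul(3828, Pow(Add(Rational(-5, 8), Mul(Rational(-1, 504), -20)), -1))) = Add(Mul(796, Rational(1, 4866)), Mul(3828, Pow(Add(Rational(-5, 8), Rational(5, 126)), -1))) = Add(Rational(398, 2433), Mul(3828, Pow(Rational(-295, 504), -1))) = Add(Rational(398, 2433), Mul(3828, Rational(-504, 295))) = Add(Rational(398, 2433), Rational(-1929312, 295)) = Rational(-4693898686, 717735)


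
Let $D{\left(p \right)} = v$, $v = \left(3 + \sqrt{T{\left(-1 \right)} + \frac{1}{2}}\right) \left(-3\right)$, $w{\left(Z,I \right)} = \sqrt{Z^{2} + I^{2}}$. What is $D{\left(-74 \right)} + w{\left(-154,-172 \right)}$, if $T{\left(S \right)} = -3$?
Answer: $-9 + 10 \sqrt{533} - \frac{3 i \sqrt{10}}{2} \approx 221.87 - 4.7434 i$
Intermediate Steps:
$w{\left(Z,I \right)} = \sqrt{I^{2} + Z^{2}}$
$v = -9 - \frac{3 i \sqrt{10}}{2}$ ($v = \left(3 + \sqrt{-3 + \frac{1}{2}}\right) \left(-3\right) = \left(3 + \sqrt{- \frac{5}{2}}\right) \left(-3\right) = \left(3 + \frac{i \sqrt{10}}{2}\right) \left(-3\right) = -9 - \frac{3 i \sqrt{10}}{2} \approx -9.0 - 4.7434 i$)
$D{\left(p \right)} = -9 - \frac{3 i \sqrt{10}}{2}$
$D{\left(-74 \right)} + w{\left(-154,-172 \right)} = \left(-9 - \frac{3 i \sqrt{10}}{2}\right) + \sqrt{\left(-172\right)^{2} + \left(-154\right)^{2}} = \left(-9 - \frac{3 i \sqrt{10}}{2}\right) + \sqrt{29584 + 23716} = \left(-9 - \frac{3 i \sqrt{10}}{2}\right) + \sqrt{53300} = \left(-9 - \frac{3 i \sqrt{10}}{2}\right) + 10 \sqrt{533} = -9 + 10 \sqrt{533} - \frac{3 i \sqrt{10}}{2}$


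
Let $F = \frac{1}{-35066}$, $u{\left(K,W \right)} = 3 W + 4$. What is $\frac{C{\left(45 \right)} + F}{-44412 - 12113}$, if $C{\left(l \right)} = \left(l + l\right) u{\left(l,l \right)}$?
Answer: $- \frac{438675659}{1982105650} \approx -0.22132$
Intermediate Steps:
$u{\left(K,W \right)} = 4 + 3 W$
$C{\left(l \right)} = 2 l \left(4 + 3 l\right)$ ($C{\left(l \right)} = \left(l + l\right) \left(4 + 3 l\right) = 2 l \left(4 + 3 l\right)$)
$F = - \frac{1}{35066} \approx -2.8518 \cdot 10^{-5}$
$\frac{C{\left(45 \right)} + F}{-44412 - 12113} = \frac{2 \cdot 45 \left(4 + 3 \cdot 45\right) - \frac{1}{35066}}{-44412 - 12113} = \frac{2 \cdot 45 \left(4 + 135\right) - \frac{1}{35066}}{-56525} = \left(2 \cdot 45 \cdot 139 - \frac{1}{35066}\right) \left(- \frac{1}{56525}\right) = \left(12510 - \frac{1}{35066}\right) \left(- \frac{1}{56525}\right) = \frac{438675659}{35066} \left(- \frac{1}{56525}\right) = - \frac{438675659}{1982105650}$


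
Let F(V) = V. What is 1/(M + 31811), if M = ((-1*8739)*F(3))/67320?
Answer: 7480/237943367 ≈ 3.1436e-5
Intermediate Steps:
M = -2913/7480 (M = (-1*8739*3)/67320 = -8739*3*(1/67320) = -26217*1/67320 = -2913/7480 ≈ -0.38944)
1/(M + 31811) = 1/(-2913/7480 + 31811) = 1/(237943367/7480) = 7480/237943367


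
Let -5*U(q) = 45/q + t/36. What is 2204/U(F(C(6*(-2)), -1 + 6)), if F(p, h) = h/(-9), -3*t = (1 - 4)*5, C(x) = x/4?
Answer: 396720/2911 ≈ 136.28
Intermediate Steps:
C(x) = x/4 (C(x) = x*(¼) = x/4)
t = 5 (t = -(1 - 4)*5/3 = -(-1)*5 = -⅓*(-15) = 5)
F(p, h) = -h/9 (F(p, h) = h*(-⅑) = -h/9)
U(q) = -1/36 - 9/q (U(q) = -(45/q + 5/36)/5 = -(5/36 + 45/q)/5 = -1/36 - 9/q)
2204/U(F(C(6*(-2)), -1 + 6)) = 2204/(((-324 - (-1)*(-1 + 6)/9)/(36*((-(-1 + 6)/9))))) = 2204/(((-324 - (-1)*5/9)/(36*((-⅑*5))))) = 2204/(((-324 - 1*(-5/9))/(36*(-5/9)))) = 2204/(((1/36)*(-9/5)*(-324 + 5/9))) = 2204/(((1/36)*(-9/5)*(-2911/9))) = 2204/(2911/180) = 2204*(180/2911) = 396720/2911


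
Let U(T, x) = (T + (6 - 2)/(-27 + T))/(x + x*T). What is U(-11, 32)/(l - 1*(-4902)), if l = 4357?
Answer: 211/56294720 ≈ 3.7481e-6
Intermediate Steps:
U(T, x) = (T + 4/(-27 + T))/(x + T*x)
U(-11, 32)/(l - 1*(-4902)) = ((-4 - 1*(-11)² + 27*(-11))/(32*(27 - 1*(-11)² + 26*(-11))))/(4357 - 1*(-4902)) = ((-4 - 1*121 - 297)/(32*(27 - 1*121 - 286)))/(4357 + 4902) = ((-4 - 121 - 297)/(32*(27 - 121 - 286)))/9259 = ((1/32)*(-422)/(-380))*(1/9259) = ((1/32)*(-1/380)*(-422))*(1/9259) = (211/6080)*(1/9259) = 211/56294720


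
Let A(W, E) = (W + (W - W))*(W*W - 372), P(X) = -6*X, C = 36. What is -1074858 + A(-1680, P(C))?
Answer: -4742081898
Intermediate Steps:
A(W, E) = W*(-372 + W²) (A(W, E) = (W + 0)*(W² - 372) = W*(-372 + W²))
-1074858 + A(-1680, P(C)) = -1074858 - 1680*(-372 + (-1680)²) = -1074858 - 1680*(-372 + 2822400) = -1074858 - 1680*2822028 = -1074858 - 4741007040 = -4742081898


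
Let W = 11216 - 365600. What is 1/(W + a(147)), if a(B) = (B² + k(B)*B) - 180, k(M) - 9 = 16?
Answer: -1/329280 ≈ -3.0369e-6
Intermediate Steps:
k(M) = 25 (k(M) = 9 + 16 = 25)
a(B) = -180 + B² + 25*B (a(B) = (B² + 25*B) - 180 = -180 + B² + 25*B)
W = -354384
1/(W + a(147)) = 1/(-354384 + (-180 + 147² + 25*147)) = 1/(-354384 + (-180 + 21609 + 3675)) = 1/(-354384 + 25104) = 1/(-329280) = -1/329280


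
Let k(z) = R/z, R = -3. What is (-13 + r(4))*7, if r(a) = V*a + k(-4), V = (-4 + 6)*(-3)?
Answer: -1015/4 ≈ -253.75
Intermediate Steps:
V = -6 (V = 2*(-3) = -6)
k(z) = -3/z
r(a) = ¾ - 6*a (r(a) = -6*a - 3/(-4) = -6*a - 3*(-¼) = -6*a + ¾ = ¾ - 6*a)
(-13 + r(4))*7 = (-13 + (¾ - 6*4))*7 = (-13 + (¾ - 24))*7 = (-13 - 93/4)*7 = -145/4*7 = -1015/4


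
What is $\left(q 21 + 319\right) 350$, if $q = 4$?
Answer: $141050$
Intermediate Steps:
$\left(q 21 + 319\right) 350 = \left(4 \cdot 21 + 319\right) 350 = \left(84 + 319\right) 350 = 403 \cdot 350 = 141050$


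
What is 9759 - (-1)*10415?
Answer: 20174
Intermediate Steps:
9759 - (-1)*10415 = 9759 - 1*(-10415) = 9759 + 10415 = 20174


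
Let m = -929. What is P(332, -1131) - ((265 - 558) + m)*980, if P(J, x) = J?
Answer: 1197892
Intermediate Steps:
P(332, -1131) - ((265 - 558) + m)*980 = 332 - ((265 - 558) - 929)*980 = 332 - (-293 - 929)*980 = 332 - (-1222)*980 = 332 - 1*(-1197560) = 332 + 1197560 = 1197892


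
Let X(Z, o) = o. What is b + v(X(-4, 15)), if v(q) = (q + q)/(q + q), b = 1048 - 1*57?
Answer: 992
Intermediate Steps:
b = 991 (b = 1048 - 57 = 991)
v(q) = 1 (v(q) = (2*q)/((2*q)) = (2*q)*(1/(2*q)) = 1)
b + v(X(-4, 15)) = 991 + 1 = 992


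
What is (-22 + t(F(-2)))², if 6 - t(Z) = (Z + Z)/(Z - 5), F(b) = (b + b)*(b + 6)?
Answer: 135424/441 ≈ 307.08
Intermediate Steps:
F(b) = 2*b*(6 + b) (F(b) = (2*b)*(6 + b) = 2*b*(6 + b))
t(Z) = 6 - 2*Z/(-5 + Z) (t(Z) = 6 - (Z + Z)/(Z - 5) = 6 - 2*Z/(-5 + Z))
(-22 + t(F(-2)))² = (-22 + 2*(-15 + 2*(2*(-2)*(6 - 2)))/(-5 + 2*(-2)*(6 - 2)))² = (-22 + 2*(-15 + 2*(2*(-2)*4))/(-5 + 2*(-2)*4))² = (-22 + 2*(-15 + 2*(-16))/(-5 - 16))² = (-22 + 2*(-15 - 32)/(-21))² = (-22 + 2*(-1/21)*(-47))² = (-22 + 94/21)² = (-368/21)² = 135424/441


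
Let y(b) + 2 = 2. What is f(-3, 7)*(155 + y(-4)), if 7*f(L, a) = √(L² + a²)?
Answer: 155*√58/7 ≈ 168.64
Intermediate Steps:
f(L, a) = √(L² + a²)/7
y(b) = 0 (y(b) = -2 + 2 = 0)
f(-3, 7)*(155 + y(-4)) = (√((-3)² + 7²)/7)*(155 + 0) = (√(9 + 49)/7)*155 = (√58/7)*155 = 155*√58/7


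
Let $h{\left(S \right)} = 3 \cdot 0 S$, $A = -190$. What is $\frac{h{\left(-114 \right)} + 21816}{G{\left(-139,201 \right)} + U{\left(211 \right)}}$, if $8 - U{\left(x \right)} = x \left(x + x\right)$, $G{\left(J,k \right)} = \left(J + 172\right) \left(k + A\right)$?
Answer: $- \frac{7272}{29557} \approx -0.24603$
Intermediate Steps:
$G{\left(J,k \right)} = \left(-190 + k\right) \left(172 + J\right)$ ($G{\left(J,k \right)} = \left(J + 172\right) \left(k - 190\right) = \left(172 + J\right) \left(-190 + k\right) = \left(-190 + k\right) \left(172 + J\right)$)
$U{\left(x \right)} = 8 - 2 x^{2}$ ($U{\left(x \right)} = 8 - x \left(x + x\right) = 8 - x 2 x = 8 - 2 x^{2}$)
$h{\left(S \right)} = 0$ ($h{\left(S \right)} = 0 S = 0$)
$\frac{h{\left(-114 \right)} + 21816}{G{\left(-139,201 \right)} + U{\left(211 \right)}} = \frac{0 + 21816}{\left(-32680 - -26410 + 172 \cdot 201 - 27939\right) + \left(8 - 2 \cdot 211^{2}\right)} = \frac{21816}{\left(-32680 + 26410 + 34572 - 27939\right) + \left(8 - 89042\right)} = \frac{21816}{363 + \left(8 - 89042\right)} = \frac{21816}{363 - 89034} = \frac{21816}{-88671} = 21816 \left(- \frac{1}{88671}\right) = - \frac{7272}{29557}$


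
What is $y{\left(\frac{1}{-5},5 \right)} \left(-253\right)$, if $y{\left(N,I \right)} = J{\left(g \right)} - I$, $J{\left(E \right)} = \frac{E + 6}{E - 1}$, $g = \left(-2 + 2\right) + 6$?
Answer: $\frac{3289}{5} \approx 657.8$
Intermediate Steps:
$g = 6$ ($g = 0 + 6 = 6$)
$J{\left(E \right)} = \frac{6 + E}{-1 + E}$
$y{\left(N,I \right)} = \frac{12}{5} - I$ ($y{\left(N,I \right)} = \frac{6 + 6}{-1 + 6} - I = \frac{1}{5} \cdot 12 - I = \frac{12}{5} - I$)
$y{\left(\frac{1}{-5},5 \right)} \left(-253\right) = \left(\frac{12}{5} - 5\right) \left(-253\right) = \left(- \frac{13}{5}\right) \left(-253\right) = \frac{3289}{5}$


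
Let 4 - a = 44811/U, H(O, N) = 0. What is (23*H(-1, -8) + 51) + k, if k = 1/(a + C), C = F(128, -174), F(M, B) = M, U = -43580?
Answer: 295709501/5797371 ≈ 51.008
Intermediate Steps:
a = 219131/43580 (a = 4 - 44811/(-43580) = 4 - 44811*(-1)/43580 = 4 - 1*(-44811/43580) = 4 + 44811/43580 = 219131/43580 ≈ 5.0282)
C = 128
k = 43580/5797371 (k = 1/(219131/43580 + 128) = 1/(5797371/43580) = 43580/5797371 ≈ 0.0075172)
(23*H(-1, -8) + 51) + k = (23*0 + 51) + 43580/5797371 = (0 + 51) + 43580/5797371 = 51 + 43580/5797371 = 295709501/5797371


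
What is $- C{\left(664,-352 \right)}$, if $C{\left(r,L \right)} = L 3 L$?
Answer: $-371712$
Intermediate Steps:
$C{\left(r,L \right)} = 3 L^{2}$ ($C{\left(r,L \right)} = 3 L L = 3 L^{2}$)
$- C{\left(664,-352 \right)} = - 3 \left(-352\right)^{2} = - 3 \cdot 123904 = \left(-1\right) 371712 = -371712$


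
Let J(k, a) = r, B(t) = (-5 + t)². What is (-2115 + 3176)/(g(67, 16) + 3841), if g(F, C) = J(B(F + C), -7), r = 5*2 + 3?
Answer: 1061/3854 ≈ 0.27530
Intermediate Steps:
r = 13 (r = 10 + 3 = 13)
J(k, a) = 13
g(F, C) = 13
(-2115 + 3176)/(g(67, 16) + 3841) = (-2115 + 3176)/(13 + 3841) = 1061/3854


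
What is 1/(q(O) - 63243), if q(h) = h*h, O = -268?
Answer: 1/8581 ≈ 0.00011654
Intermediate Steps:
q(h) = h²
1/(q(O) - 63243) = 1/((-268)² - 63243) = 1/(71824 - 63243) = 1/8581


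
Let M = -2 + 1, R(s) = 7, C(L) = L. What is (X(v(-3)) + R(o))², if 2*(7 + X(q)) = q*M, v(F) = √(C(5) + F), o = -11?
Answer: ½ ≈ 0.50000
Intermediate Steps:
v(F) = √(5 + F)
M = -1
X(q) = -7 - q/2 (X(q) = -7 + (q*(-1))/2 = -7 + (-q)/2 = -7 - q/2)
(X(v(-3)) + R(o))² = ((-7 - √(5 - 3)/2) + 7)² = ((-7 - √2/2) + 7)² = (-√2/2)² = ½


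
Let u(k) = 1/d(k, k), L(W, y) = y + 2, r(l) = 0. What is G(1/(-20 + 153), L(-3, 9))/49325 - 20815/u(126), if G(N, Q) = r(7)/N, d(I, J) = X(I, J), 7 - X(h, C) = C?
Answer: 2476985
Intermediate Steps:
X(h, C) = 7 - C
d(I, J) = 7 - J
L(W, y) = 2 + y
u(k) = 1/(7 - k)
G(N, Q) = 0 (G(N, Q) = 0/N = 0)
G(1/(-20 + 153), L(-3, 9))/49325 - 20815/u(126) = 0/49325 - 20815/((-1/(-7 + 126))) = 0*(1/49325) - 20815/((-1/119)) = 0 - 20815/((-1*1/119)) = 0 - 20815/(-1/119) = 0 - 20815*(-119) = 0 + 2476985 = 2476985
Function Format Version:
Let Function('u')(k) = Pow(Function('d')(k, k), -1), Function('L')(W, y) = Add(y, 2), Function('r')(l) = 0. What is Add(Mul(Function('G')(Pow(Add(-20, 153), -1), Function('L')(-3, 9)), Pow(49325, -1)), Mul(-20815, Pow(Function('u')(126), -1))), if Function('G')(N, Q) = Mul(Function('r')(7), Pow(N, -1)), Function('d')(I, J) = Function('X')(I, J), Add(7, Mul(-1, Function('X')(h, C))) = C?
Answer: 2476985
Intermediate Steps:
Function('X')(h, C) = Add(7, Mul(-1, C))
Function('d')(I, J) = Add(7, Mul(-1, J))
Function('L')(W, y) = Add(2, y)
Function('u')(k) = Pow(Add(7, Mul(-1, k)), -1)
Function('G')(N, Q) = 0 (Function('G')(N, Q) = Mul(0, Pow(N, -1)) = 0)
Add(Mul(Function('G')(Pow(Add(-20, 153), -1), Function('L')(-3, 9)), Pow(49325, -1)), Mul(-20815, Pow(Function('u')(126), -1))) = Add(Mul(0, Pow(49325, -1)), Mul(-20815, Pow(Mul(-1, Pow(Add(-7, 126), -1)), -1))) = Add(Mul(0, Rational(1, 49325)), Mul(-20815, Pow(Mul(-1, Pow(119, -1)), -1))) = Add(0, Mul(-20815, Pow(Mul(-1, Rational(1, 119)), -1))) = Add(0, Mul(-20815, Pow(Rational(-1, 119), -1))) = Add(0, Mul(-20815, -119)) = Add(0, 2476985) = 2476985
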